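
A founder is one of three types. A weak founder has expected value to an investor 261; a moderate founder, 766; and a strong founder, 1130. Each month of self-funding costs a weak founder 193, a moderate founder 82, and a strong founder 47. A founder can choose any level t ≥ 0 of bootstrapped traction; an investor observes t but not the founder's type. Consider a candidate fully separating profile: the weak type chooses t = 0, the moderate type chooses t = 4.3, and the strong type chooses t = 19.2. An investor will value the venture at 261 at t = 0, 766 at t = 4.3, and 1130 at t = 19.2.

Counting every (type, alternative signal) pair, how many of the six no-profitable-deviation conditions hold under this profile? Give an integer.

4

Strong (own payoff 1130 − 47×19.2 = 227.6): to t=0 gives 261 → profitable ✗; to t=4.3 gives 766 − 47×4.3 = 563.9 → profitable ✗.
Moderate (own payoff 766 − 82×4.3 = 413.4): to t=0 gives 261 → no gain ✓; to t=19.2 gives 1130 − 82×19.2 = -444.4 → no gain ✓.
Weak (own payoff 261): to t=4.3 gives 766 − 193×4.3 = -63.9 → no gain ✓; to t=19.2 gives 1130 − 193×19.2 = -2575.6 → no gain ✓.
4 of the 6 constraints hold; not an equilibrium.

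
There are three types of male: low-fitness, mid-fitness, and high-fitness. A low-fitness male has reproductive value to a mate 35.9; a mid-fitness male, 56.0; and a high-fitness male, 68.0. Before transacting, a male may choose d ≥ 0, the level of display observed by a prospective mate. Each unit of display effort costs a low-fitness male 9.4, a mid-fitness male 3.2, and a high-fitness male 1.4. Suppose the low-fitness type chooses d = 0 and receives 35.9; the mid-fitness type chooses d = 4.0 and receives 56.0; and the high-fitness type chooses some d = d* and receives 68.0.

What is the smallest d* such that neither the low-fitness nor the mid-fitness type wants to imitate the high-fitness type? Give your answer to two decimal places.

Low-fitness type (on-path payoff 35.9) won't mimic when 35.9 ≥ 68.0 − 9.4·d*, i.e. d* ≥ 3.41.
Mid-fitness type (on-path payoff 56.0 − 3.2×4.0 = 43.2) won't mimic when 43.2 ≥ 68.0 − 3.2·d*, i.e. d* ≥ 7.75.
Both must hold, so d* = max(3.41, 7.75) = 7.75. The mid-fitness type's constraint binds.

7.75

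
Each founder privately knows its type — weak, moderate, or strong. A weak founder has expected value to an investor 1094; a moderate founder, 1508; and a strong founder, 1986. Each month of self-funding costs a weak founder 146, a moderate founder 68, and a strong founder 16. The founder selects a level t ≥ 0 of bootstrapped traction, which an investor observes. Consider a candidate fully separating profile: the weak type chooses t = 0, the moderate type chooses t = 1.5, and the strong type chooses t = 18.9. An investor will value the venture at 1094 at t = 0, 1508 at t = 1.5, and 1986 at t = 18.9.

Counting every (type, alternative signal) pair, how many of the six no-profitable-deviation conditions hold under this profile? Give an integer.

Strong (own payoff 1986 − 16×18.9 = 1683.6): to t=0 gives 1094 → no gain ✓; to t=1.5 gives 1508 − 16×1.5 = 1484 → no gain ✓.
Weak (own payoff 1094): to t=1.5 gives 1508 − 146×1.5 = 1289 → profitable ✗; to t=18.9 gives 1986 − 146×18.9 = -773.4 → no gain ✓.
Moderate (own payoff 1508 − 68×1.5 = 1406): to t=0 gives 1094 → no gain ✓; to t=18.9 gives 1986 − 68×18.9 = 700.8 → no gain ✓.
5 of the 6 constraints hold; not an equilibrium.

5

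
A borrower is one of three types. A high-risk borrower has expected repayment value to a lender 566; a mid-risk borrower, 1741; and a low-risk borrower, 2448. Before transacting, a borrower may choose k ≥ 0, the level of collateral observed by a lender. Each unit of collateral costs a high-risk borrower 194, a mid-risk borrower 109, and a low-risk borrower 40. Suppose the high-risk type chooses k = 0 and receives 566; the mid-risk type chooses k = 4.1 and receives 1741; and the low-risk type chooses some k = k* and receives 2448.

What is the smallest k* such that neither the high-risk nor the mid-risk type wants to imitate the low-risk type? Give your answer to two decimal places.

High-risk type (on-path payoff 566) won't mimic when 566 ≥ 2448 − 194·k*, i.e. k* ≥ 9.70.
Mid-risk type (on-path payoff 1741 − 109×4.1 = 1294.1) won't mimic when 1294.1 ≥ 2448 − 109·k*, i.e. k* ≥ 10.59.
Both must hold, so k* = max(9.70, 10.59) = 10.59. The mid-risk type's constraint binds.

10.59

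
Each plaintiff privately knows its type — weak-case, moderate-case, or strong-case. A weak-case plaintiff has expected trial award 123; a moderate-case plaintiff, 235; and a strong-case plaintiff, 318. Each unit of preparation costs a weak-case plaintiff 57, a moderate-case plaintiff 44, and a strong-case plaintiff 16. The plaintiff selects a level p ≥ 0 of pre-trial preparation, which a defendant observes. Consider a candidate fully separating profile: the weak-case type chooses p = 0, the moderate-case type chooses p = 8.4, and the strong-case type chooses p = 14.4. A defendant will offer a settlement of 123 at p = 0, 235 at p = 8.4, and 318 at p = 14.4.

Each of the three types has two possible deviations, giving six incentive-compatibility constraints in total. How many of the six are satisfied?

3

Weak-case (own payoff 123): to p=8.4 gives 235 − 57×8.4 = -243.8 → no gain ✓; to p=14.4 gives 318 − 57×14.4 = -502.8 → no gain ✓.
Strong-case (own payoff 318 − 16×14.4 = 87.6): to p=0 gives 123 → profitable ✗; to p=8.4 gives 235 − 16×8.4 = 100.6 → profitable ✗.
Moderate-case (own payoff 235 − 44×8.4 = -134.6): to p=0 gives 123 → profitable ✗; to p=14.4 gives 318 − 44×14.4 = -315.6 → no gain ✓.
3 of the 6 constraints hold; not an equilibrium.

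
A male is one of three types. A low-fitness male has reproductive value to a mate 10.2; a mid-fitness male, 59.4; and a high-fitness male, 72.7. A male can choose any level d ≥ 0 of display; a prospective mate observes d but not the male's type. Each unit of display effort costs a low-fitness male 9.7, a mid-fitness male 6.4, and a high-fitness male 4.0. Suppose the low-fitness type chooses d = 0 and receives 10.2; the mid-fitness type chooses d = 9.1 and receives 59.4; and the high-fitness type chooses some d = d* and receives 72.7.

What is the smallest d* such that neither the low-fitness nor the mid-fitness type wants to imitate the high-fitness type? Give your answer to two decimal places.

Low-fitness type (on-path payoff 10.2) won't mimic when 10.2 ≥ 72.7 − 9.7·d*, i.e. d* ≥ 6.44.
Mid-fitness type (on-path payoff 59.4 − 6.4×9.1 = 1.16) won't mimic when 1.16 ≥ 72.7 − 6.4·d*, i.e. d* ≥ 11.18.
Both must hold, so d* = max(6.44, 11.18) = 11.18. The mid-fitness type's constraint binds.

11.18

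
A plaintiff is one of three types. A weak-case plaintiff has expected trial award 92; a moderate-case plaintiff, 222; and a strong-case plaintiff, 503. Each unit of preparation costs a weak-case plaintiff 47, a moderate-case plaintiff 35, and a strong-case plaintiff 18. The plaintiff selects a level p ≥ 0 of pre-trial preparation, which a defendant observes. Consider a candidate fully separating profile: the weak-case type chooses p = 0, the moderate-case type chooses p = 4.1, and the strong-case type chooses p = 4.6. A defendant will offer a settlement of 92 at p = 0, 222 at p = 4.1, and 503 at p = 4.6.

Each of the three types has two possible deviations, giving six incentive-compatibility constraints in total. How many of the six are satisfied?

3

Moderate-case (own payoff 222 − 35×4.1 = 78.5): to p=0 gives 92 → profitable ✗; to p=4.6 gives 503 − 35×4.6 = 342 → profitable ✗.
Weak-case (own payoff 92): to p=4.1 gives 222 − 47×4.1 = 29.3 → no gain ✓; to p=4.6 gives 503 − 47×4.6 = 286.8 → profitable ✗.
Strong-case (own payoff 503 − 18×4.6 = 420.2): to p=0 gives 92 → no gain ✓; to p=4.1 gives 222 − 18×4.1 = 148.2 → no gain ✓.
3 of the 6 constraints hold; not an equilibrium.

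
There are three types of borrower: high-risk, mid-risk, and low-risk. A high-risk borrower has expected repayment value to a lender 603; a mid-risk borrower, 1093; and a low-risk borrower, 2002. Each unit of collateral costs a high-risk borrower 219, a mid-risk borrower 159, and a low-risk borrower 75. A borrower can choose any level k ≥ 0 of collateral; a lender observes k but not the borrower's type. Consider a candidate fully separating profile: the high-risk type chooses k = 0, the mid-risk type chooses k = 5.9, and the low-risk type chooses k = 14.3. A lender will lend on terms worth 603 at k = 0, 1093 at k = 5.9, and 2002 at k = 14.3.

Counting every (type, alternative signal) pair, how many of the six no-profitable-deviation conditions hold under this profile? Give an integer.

High-risk (own payoff 603): to k=5.9 gives 1093 − 219×5.9 = -199.1 → no gain ✓; to k=14.3 gives 2002 − 219×14.3 = -1129.7 → no gain ✓.
Mid-risk (own payoff 1093 − 159×5.9 = 154.9): to k=0 gives 603 → profitable ✗; to k=14.3 gives 2002 − 159×14.3 = -271.7 → no gain ✓.
Low-risk (own payoff 2002 − 75×14.3 = 929.5): to k=0 gives 603 → no gain ✓; to k=5.9 gives 1093 − 75×5.9 = 650.5 → no gain ✓.
5 of the 6 constraints hold; not an equilibrium.

5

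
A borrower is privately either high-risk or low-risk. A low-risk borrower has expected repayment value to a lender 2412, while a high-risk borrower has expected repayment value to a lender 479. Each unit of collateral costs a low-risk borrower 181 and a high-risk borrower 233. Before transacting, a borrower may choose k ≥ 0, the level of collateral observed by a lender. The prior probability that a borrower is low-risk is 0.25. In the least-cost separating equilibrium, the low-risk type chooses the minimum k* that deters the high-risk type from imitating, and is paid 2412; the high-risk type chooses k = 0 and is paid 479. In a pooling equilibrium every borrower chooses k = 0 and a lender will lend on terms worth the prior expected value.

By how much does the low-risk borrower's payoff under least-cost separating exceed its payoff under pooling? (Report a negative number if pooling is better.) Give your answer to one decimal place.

Least-cost separating signal: k* solves 479 = 2412 − 233·k*, so k* = (2412 − 479)/233 ≈ 8.2961.
Low-risk type's separating payoff: 2412 − 181 × k* = 2412 − 181 × (2412 − 479)/233 = 2412 − 349873/233 ≈ 910.399.
Pooling payoff: 0.25 × 2412 + 0.75 × 479 = 962.25.
Difference: 910.399 − 962.25 = -51.851, i.e. -51.9 to one decimal place.
The low-risk type would prefer the pooling outcome.

-51.9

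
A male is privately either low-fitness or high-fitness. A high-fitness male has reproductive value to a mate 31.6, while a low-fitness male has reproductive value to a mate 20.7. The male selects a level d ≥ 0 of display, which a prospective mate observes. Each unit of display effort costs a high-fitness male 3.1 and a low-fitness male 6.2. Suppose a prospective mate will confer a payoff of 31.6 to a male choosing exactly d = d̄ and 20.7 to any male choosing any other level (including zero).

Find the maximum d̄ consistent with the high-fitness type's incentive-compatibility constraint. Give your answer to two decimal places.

3.52

Choosing d̄ yields the high-fitness type 31.6 − 3.1·d̄; choosing zero yields 20.7.
The high-fitness type is indifferent at 31.6 − 3.1·d̄ = 20.7, i.e. d̄ = (31.6 − 20.7) / 3.1 ≈ 3.52.
For any d̄ above 3.52 the high-fitness type would rather pool at zero, so separation collapses.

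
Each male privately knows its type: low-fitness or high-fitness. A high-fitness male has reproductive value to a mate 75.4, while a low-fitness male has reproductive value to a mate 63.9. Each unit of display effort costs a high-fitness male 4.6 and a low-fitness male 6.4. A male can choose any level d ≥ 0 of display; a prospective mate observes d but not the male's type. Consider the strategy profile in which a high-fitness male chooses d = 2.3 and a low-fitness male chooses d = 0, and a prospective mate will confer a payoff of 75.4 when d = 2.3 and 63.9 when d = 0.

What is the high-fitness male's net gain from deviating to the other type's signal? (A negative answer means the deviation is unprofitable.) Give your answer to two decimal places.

Playing d = 2.3 the high-fitness male receives 75.4 − 4.6 × 2.3 = 64.82.
Deviating to d = 0 yields 63.9 instead.
Gain from deviating: 63.9 − 64.82 = -0.92.
The gain is negative, so the high-fitness type's incentive-compatibility constraint is satisfied.

-0.92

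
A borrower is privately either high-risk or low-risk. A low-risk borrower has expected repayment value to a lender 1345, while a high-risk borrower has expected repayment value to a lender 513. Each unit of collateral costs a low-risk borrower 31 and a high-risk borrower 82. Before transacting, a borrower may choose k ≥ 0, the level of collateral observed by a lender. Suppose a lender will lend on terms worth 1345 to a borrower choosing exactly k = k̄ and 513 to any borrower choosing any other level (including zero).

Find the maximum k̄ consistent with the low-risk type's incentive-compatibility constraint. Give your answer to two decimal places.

Choosing k̄ yields the low-risk type 1345 − 31·k̄; choosing zero yields 513.
The low-risk type is indifferent at 1345 − 31·k̄ = 513, i.e. k̄ = (1345 − 513) / 31 ≈ 26.84.
For any k̄ above 26.84 the low-risk type would rather pool at zero, so separation collapses.

26.84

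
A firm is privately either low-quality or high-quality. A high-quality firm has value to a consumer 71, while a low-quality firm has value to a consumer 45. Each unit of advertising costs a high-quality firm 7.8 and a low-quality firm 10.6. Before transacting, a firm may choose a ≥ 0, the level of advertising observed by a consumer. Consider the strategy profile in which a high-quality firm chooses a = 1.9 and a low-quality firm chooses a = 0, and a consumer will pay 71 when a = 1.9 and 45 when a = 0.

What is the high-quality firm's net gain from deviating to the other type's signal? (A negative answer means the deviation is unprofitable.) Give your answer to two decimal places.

-11.18

Playing a = 1.9 the high-quality firm receives 71 − 7.8 × 1.9 = 56.18.
Deviating to a = 0 yields 45 instead.
Gain from deviating: 45 − 56.18 = -11.18.
The gain is negative, so the high-quality type's incentive-compatibility constraint is satisfied.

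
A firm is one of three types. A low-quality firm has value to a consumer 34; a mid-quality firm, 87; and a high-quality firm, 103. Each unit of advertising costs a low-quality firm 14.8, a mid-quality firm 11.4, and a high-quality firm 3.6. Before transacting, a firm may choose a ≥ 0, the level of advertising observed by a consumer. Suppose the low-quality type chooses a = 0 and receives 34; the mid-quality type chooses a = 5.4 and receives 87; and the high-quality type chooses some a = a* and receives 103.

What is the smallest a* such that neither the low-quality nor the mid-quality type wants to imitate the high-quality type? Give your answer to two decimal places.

6.80

Mid-quality type (on-path payoff 87 − 11.4×5.4 = 25.44) won't mimic when 25.44 ≥ 103 − 11.4·a*, i.e. a* ≥ 6.80.
Low-quality type (on-path payoff 34) won't mimic when 34 ≥ 103 − 14.8·a*, i.e. a* ≥ 4.66.
Both must hold, so a* = max(4.66, 6.80) = 6.80. The mid-quality type's constraint binds.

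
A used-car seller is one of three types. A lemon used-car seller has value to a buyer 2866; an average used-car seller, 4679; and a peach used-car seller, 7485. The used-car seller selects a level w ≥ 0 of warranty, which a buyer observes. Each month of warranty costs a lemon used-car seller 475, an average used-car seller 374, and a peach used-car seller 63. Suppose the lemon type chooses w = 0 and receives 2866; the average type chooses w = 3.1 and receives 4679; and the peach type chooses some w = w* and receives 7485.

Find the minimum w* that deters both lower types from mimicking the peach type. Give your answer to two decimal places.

10.60

Lemon type (on-path payoff 2866) won't mimic when 2866 ≥ 7485 − 475·w*, i.e. w* ≥ 9.72.
Average type (on-path payoff 4679 − 374×3.1 = 3519.6) won't mimic when 3519.6 ≥ 7485 − 374·w*, i.e. w* ≥ 10.60.
Both must hold, so w* = max(9.72, 10.60) = 10.60. The average type's constraint binds.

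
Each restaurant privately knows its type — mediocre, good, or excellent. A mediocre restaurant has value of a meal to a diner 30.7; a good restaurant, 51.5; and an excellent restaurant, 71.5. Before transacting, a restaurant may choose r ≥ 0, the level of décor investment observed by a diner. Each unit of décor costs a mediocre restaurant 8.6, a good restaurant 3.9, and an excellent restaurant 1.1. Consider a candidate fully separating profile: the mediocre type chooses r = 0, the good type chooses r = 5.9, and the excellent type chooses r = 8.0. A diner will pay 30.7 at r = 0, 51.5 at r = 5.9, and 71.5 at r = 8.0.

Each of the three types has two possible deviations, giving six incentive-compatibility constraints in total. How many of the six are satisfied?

Mediocre (own payoff 30.7): to r=5.9 gives 51.5 − 8.6×5.9 = 0.76 → no gain ✓; to r=8.0 gives 71.5 − 8.6×8.0 = 2.7 → no gain ✓.
Excellent (own payoff 71.5 − 1.1×8.0 = 62.7): to r=0 gives 30.7 → no gain ✓; to r=5.9 gives 51.5 − 1.1×5.9 = 45.01 → no gain ✓.
Good (own payoff 51.5 − 3.9×5.9 = 28.49): to r=0 gives 30.7 → profitable ✗; to r=8.0 gives 71.5 − 3.9×8.0 = 40.3 → profitable ✗.
4 of the 6 constraints hold; not an equilibrium.

4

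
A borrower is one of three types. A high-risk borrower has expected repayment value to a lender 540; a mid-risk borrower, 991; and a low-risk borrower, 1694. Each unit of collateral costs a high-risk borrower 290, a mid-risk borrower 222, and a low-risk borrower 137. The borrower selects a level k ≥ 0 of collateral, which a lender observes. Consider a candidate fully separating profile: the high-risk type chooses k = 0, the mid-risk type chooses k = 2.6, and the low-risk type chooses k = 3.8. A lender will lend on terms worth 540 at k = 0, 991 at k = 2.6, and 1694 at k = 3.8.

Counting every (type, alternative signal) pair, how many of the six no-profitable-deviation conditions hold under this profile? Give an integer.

Mid-risk (own payoff 991 − 222×2.6 = 413.8): to k=0 gives 540 → profitable ✗; to k=3.8 gives 1694 − 222×3.8 = 850.4 → profitable ✗.
High-risk (own payoff 540): to k=2.6 gives 991 − 290×2.6 = 237 → no gain ✓; to k=3.8 gives 1694 − 290×3.8 = 592 → profitable ✗.
Low-risk (own payoff 1694 − 137×3.8 = 1173.4): to k=0 gives 540 → no gain ✓; to k=2.6 gives 991 − 137×2.6 = 634.8 → no gain ✓.
3 of the 6 constraints hold; not an equilibrium.

3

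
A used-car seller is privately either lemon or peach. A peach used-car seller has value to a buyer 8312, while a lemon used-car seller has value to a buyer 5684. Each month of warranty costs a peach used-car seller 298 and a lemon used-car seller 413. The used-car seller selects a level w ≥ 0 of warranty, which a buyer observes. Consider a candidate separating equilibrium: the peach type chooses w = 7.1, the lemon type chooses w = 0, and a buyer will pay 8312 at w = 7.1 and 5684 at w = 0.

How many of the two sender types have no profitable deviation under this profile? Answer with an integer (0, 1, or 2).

Peach type: signal → 8312 − 298 × 7.1 = 6196.2; deviate to 0 → 5684. IC holds (6196.2 ≥ 5684).
Lemon type: stay at 0 → 5684; mimic → 8312 − 413 × 7.1 = 5379.7. IC holds (5684 ≥ 5379.7).
2 of 2 constraints hold, so this is a separating equilibrium.

2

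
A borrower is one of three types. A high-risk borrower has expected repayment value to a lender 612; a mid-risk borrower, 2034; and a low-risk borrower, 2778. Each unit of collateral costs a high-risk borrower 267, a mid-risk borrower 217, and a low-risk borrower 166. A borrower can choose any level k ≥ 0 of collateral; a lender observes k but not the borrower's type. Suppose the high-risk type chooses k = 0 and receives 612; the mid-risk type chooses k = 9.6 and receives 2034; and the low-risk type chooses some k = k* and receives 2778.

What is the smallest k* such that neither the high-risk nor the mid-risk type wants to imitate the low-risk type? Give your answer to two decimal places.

High-risk type (on-path payoff 612) won't mimic when 612 ≥ 2778 − 267·k*, i.e. k* ≥ 8.11.
Mid-risk type (on-path payoff 2034 − 217×9.6 = -49.2) won't mimic when -49.2 ≥ 2778 − 217·k*, i.e. k* ≥ 13.03.
Both must hold, so k* = max(8.11, 13.03) = 13.03. The mid-risk type's constraint binds.

13.03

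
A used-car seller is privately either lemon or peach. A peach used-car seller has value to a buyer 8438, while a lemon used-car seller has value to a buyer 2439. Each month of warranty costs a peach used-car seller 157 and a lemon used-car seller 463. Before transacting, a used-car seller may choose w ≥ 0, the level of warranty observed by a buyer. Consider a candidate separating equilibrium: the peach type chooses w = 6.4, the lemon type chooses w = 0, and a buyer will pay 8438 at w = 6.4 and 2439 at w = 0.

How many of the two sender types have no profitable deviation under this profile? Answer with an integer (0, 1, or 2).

Lemon type: stay at 0 → 2439; mimic → 8438 − 463 × 6.4 = 5474.8. IC fails (2439 < 5474.8).
Peach type: signal → 8438 − 157 × 6.4 = 7433.2; deviate to 0 → 2439. IC holds (7433.2 ≥ 2439).
1 of 2 constraints hold, so this profile is not an equilibrium.

1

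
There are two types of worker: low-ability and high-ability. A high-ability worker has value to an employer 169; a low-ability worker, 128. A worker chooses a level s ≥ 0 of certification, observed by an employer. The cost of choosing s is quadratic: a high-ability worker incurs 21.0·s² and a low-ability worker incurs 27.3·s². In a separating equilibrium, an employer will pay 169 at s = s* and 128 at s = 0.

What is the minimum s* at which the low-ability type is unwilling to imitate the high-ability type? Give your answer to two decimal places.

1.23

The low-ability type at s = 0 receives 128; imitating at s* yields 169 − 27.3·s*².
Indifference: 128 = 169 − 27.3·s*², so s*² = (169 − 128) / 27.3 ≈ 1.5018.
s* = √1.5018 ≈ 1.23.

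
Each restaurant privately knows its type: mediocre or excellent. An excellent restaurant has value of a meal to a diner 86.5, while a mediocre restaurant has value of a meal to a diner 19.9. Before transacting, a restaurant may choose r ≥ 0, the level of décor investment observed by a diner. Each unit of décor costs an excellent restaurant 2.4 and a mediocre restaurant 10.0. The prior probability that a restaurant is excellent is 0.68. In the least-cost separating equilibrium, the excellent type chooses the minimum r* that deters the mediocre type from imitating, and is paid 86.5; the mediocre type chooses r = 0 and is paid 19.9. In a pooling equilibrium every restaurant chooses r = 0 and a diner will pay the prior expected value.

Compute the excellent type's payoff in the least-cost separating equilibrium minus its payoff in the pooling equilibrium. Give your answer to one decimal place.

5.3

Least-cost separating signal: r* solves 19.9 = 86.5 − 10.0·r*, so r* = (86.5 − 19.9)/10.0 = 6.66.
Excellent type's separating payoff: 86.5 − 2.4 × r* = 86.5 − 2.4 × (86.5 − 19.9)/10.0 = 86.5 − 159.84/10.0 = 70.516.
Pooling payoff: 0.68 × 86.5 + 0.32 × 19.9 = 65.188.
Difference: 70.516 − 65.188 = 5.328, i.e. 5.3 to one decimal place.
The excellent type prefers to separate.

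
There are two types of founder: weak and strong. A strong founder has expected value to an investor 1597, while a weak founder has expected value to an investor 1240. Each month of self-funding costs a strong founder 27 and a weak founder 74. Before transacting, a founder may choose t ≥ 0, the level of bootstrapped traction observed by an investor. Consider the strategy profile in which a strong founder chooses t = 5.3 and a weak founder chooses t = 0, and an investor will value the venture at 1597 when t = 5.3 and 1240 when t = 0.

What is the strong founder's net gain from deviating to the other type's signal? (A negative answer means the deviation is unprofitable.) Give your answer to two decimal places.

Playing t = 5.3 the strong founder receives 1597 − 27 × 5.3 = 1453.9.
Deviating to t = 0 yields 1240 instead.
Gain from deviating: 1240 − 1453.9 = -213.90.
The gain is negative, so the strong type's incentive-compatibility constraint is satisfied.

-213.90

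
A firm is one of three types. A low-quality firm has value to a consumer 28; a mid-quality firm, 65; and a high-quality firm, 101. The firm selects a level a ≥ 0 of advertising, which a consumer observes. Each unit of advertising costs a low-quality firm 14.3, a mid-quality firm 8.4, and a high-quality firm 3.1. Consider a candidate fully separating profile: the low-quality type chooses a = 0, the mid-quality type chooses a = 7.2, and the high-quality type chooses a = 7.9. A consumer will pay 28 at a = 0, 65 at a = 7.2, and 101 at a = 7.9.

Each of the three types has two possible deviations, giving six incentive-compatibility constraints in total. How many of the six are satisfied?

Low-quality (own payoff 28): to a=7.2 gives 65 − 14.3×7.2 = -37.96 → no gain ✓; to a=7.9 gives 101 − 14.3×7.9 = -11.97 → no gain ✓.
Mid-quality (own payoff 65 − 8.4×7.2 = 4.52): to a=0 gives 28 → profitable ✗; to a=7.9 gives 101 − 8.4×7.9 = 34.64 → profitable ✗.
High-quality (own payoff 101 − 3.1×7.9 = 76.51): to a=0 gives 28 → no gain ✓; to a=7.2 gives 65 − 3.1×7.2 = 42.68 → no gain ✓.
4 of the 6 constraints hold; not an equilibrium.

4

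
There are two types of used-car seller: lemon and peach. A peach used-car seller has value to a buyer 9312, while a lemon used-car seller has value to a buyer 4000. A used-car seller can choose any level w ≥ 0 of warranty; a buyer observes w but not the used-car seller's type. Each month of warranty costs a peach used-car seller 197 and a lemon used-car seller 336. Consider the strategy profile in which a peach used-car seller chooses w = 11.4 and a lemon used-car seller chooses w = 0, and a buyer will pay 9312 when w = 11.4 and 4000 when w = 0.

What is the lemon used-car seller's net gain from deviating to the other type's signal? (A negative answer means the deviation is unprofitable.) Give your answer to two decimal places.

Playing w = 0 the lemon used-car seller receives 4000.
Deviating to w = 11.4 brings payment 9312 at cost 336 × 11.4 = 3830.4, netting 5481.6.
Gain from deviating: 5481.6 − 4000 = 1481.60.
The gain is positive, so the lemon type's incentive-compatibility constraint is violated — this profile is not a separating equilibrium.

1481.60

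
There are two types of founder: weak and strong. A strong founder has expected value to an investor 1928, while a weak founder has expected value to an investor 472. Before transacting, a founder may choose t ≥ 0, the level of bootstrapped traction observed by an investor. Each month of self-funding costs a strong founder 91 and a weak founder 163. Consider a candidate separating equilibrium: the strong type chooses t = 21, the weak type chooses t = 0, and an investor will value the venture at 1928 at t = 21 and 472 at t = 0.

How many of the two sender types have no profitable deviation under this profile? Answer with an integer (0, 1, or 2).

Strong type: signal → 1928 − 91 × 21 = 17; deviate to 0 → 472. IC fails (17 < 472).
Weak type: stay at 0 → 472; mimic → 1928 − 163 × 21 = -1495. IC holds (472 ≥ -1495).
1 of 2 constraints hold, so this profile is not an equilibrium.

1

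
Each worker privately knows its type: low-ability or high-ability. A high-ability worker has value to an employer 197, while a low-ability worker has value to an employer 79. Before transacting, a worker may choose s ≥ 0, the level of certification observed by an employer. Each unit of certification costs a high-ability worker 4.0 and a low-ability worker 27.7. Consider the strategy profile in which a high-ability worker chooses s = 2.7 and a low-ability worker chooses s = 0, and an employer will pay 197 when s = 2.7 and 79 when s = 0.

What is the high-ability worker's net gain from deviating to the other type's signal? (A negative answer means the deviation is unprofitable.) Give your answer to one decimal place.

Playing s = 2.7 the high-ability worker receives 197 − 4.0 × 2.7 = 186.2.
Deviating to s = 0 yields 79 instead.
Gain from deviating: 79 − 186.2 = -107.2.
The gain is negative, so the high-ability type's incentive-compatibility constraint is satisfied.

-107.2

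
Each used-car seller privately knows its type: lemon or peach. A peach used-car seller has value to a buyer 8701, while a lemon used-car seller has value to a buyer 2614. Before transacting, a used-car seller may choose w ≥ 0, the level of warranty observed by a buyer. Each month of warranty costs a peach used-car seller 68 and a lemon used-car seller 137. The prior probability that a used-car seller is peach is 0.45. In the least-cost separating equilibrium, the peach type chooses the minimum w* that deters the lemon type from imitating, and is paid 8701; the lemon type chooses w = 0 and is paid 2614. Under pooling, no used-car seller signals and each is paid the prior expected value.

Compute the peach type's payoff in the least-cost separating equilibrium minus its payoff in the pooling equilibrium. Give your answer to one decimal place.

Least-cost separating signal: w* solves 2614 = 8701 − 137·w*, so w* = (8701 − 2614)/137 ≈ 44.4307.
Peach type's separating payoff: 8701 − 68 × w* = 8701 − 68 × (8701 − 2614)/137 = 8701 − 413916/137 ≈ 5679.715.
Pooling payoff: 0.45 × 8701 + 0.55 × 2614 = 5353.15.
Difference: 5679.715 − 5353.15 = 326.565, i.e. 326.6 to one decimal place.
The peach type prefers to separate.

326.6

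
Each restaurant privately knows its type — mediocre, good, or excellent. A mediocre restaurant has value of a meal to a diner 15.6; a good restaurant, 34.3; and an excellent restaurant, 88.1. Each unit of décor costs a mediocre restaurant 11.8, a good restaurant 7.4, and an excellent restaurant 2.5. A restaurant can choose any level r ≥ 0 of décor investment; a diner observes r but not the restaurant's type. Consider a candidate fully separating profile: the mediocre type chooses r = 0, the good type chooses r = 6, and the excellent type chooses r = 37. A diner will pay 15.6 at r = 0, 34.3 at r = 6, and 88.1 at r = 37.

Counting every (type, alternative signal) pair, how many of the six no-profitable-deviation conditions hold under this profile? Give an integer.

Excellent (own payoff 88.1 − 2.5×37 = -4.4): to r=0 gives 15.6 → profitable ✗; to r=6 gives 34.3 − 2.5×6 = 19.3 → profitable ✗.
Good (own payoff 34.3 − 7.4×6 = -10.1): to r=0 gives 15.6 → profitable ✗; to r=37 gives 88.1 − 7.4×37 = -185.7 → no gain ✓.
Mediocre (own payoff 15.6): to r=6 gives 34.3 − 11.8×6 = -36.5 → no gain ✓; to r=37 gives 88.1 − 11.8×37 = -348.5 → no gain ✓.
3 of the 6 constraints hold; not an equilibrium.

3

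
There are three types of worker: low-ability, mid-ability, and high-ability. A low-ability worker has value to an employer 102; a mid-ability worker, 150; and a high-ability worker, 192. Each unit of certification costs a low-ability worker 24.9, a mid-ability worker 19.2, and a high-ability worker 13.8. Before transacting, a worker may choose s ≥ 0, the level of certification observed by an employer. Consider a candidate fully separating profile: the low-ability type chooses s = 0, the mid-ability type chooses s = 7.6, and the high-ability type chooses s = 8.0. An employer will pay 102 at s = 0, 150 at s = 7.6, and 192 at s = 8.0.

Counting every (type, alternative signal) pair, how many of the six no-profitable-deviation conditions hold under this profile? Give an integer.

3

High-ability (own payoff 192 − 13.8×8.0 = 81.6): to s=0 gives 102 → profitable ✗; to s=7.6 gives 150 − 13.8×7.6 = 45.12 → no gain ✓.
Mid-ability (own payoff 150 − 19.2×7.6 = 4.08): to s=0 gives 102 → profitable ✗; to s=8.0 gives 192 − 19.2×8.0 = 38.4 → profitable ✗.
Low-ability (own payoff 102): to s=7.6 gives 150 − 24.9×7.6 = -39.24 → no gain ✓; to s=8.0 gives 192 − 24.9×8.0 = -7.2 → no gain ✓.
3 of the 6 constraints hold; not an equilibrium.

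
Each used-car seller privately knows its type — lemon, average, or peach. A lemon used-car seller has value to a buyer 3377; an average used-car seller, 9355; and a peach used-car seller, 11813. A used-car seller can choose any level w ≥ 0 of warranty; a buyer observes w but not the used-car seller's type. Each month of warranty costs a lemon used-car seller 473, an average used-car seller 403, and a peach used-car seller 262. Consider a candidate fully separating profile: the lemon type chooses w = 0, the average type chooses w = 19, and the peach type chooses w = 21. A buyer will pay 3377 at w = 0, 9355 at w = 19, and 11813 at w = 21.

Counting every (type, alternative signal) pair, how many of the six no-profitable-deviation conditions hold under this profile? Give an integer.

Average (own payoff 9355 − 403×19 = 1698): to w=0 gives 3377 → profitable ✗; to w=21 gives 11813 − 403×21 = 3350 → profitable ✗.
Lemon (own payoff 3377): to w=19 gives 9355 − 473×19 = 368 → no gain ✓; to w=21 gives 11813 − 473×21 = 1880 → no gain ✓.
Peach (own payoff 11813 − 262×21 = 6311): to w=0 gives 3377 → no gain ✓; to w=19 gives 9355 − 262×19 = 4377 → no gain ✓.
4 of the 6 constraints hold; not an equilibrium.

4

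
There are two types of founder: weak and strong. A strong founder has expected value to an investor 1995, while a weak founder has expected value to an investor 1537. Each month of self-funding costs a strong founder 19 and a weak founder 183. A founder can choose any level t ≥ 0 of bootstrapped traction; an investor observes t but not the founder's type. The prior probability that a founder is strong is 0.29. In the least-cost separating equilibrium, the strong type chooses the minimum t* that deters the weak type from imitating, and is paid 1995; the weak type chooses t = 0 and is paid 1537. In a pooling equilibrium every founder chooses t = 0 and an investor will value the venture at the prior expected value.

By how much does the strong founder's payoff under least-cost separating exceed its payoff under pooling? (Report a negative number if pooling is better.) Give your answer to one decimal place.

277.6

Least-cost separating signal: t* solves 1537 = 1995 − 183·t*, so t* = (1995 − 1537)/183 ≈ 2.5027.
Strong type's separating payoff: 1995 − 19 × t* = 1995 − 19 × (1995 − 1537)/183 = 1995 − 8702/183 ≈ 1947.448.
Pooling payoff: 0.29 × 1995 + 0.71 × 1537 = 1669.82.
Difference: 1947.448 − 1669.82 = 277.628, i.e. 277.6 to one decimal place.
The strong type prefers to separate.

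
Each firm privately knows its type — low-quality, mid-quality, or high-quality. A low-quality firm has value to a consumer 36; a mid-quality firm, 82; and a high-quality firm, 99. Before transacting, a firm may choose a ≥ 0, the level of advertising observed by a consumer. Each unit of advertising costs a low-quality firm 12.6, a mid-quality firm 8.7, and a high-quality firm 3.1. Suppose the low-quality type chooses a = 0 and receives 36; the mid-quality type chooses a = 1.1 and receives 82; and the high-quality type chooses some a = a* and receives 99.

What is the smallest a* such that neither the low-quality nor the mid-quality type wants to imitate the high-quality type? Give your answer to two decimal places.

5.00

Low-quality type (on-path payoff 36) won't mimic when 36 ≥ 99 − 12.6·a*, i.e. a* ≥ 5.00.
Mid-quality type (on-path payoff 82 − 8.7×1.1 = 72.43) won't mimic when 72.43 ≥ 99 − 8.7·a*, i.e. a* ≥ 3.05.
Both must hold, so a* = max(5.00, 3.05) = 5.00. The low-quality type's constraint binds.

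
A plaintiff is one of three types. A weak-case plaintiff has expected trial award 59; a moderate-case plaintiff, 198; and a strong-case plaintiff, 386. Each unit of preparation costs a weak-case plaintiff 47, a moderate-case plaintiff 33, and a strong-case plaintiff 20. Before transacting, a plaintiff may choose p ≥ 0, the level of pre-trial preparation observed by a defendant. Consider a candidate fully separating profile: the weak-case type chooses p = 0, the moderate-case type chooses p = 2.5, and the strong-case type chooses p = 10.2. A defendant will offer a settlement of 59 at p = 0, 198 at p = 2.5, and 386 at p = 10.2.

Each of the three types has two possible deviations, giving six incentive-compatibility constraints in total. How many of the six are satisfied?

5

Strong-case (own payoff 386 − 20×10.2 = 182): to p=0 gives 59 → no gain ✓; to p=2.5 gives 198 − 20×2.5 = 148 → no gain ✓.
Moderate-case (own payoff 198 − 33×2.5 = 115.5): to p=0 gives 59 → no gain ✓; to p=10.2 gives 386 − 33×10.2 = 49.4 → no gain ✓.
Weak-case (own payoff 59): to p=2.5 gives 198 − 47×2.5 = 80.5 → profitable ✗; to p=10.2 gives 386 − 47×10.2 = -93.4 → no gain ✓.
5 of the 6 constraints hold; not an equilibrium.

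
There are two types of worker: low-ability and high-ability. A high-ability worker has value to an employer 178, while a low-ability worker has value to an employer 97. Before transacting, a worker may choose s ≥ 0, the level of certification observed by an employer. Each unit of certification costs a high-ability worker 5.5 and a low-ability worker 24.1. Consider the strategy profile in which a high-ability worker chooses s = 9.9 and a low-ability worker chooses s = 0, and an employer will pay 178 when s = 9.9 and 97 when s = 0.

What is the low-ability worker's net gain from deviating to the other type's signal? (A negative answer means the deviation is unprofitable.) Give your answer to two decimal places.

Playing s = 0 the low-ability worker receives 97.
Deviating to s = 9.9 brings payment 178 at cost 24.1 × 9.9 = 238.59, netting -60.59.
Gain from deviating: -60.59 − 97 = -157.59.
The gain is negative, so the low-ability type's incentive-compatibility constraint is satisfied.

-157.59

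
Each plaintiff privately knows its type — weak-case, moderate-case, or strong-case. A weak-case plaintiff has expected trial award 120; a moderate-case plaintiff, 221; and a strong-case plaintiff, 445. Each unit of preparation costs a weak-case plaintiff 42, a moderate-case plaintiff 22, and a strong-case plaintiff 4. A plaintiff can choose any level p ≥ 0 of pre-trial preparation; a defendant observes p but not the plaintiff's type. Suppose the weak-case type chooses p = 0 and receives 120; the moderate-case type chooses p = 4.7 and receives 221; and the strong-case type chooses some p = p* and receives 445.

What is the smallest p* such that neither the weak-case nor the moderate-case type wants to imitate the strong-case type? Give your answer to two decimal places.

Moderate-case type (on-path payoff 221 − 22×4.7 = 117.6) won't mimic when 117.6 ≥ 445 − 22·p*, i.e. p* ≥ 14.88.
Weak-case type (on-path payoff 120) won't mimic when 120 ≥ 445 − 42·p*, i.e. p* ≥ 7.74.
Both must hold, so p* = max(7.74, 14.88) = 14.88. The moderate-case type's constraint binds.

14.88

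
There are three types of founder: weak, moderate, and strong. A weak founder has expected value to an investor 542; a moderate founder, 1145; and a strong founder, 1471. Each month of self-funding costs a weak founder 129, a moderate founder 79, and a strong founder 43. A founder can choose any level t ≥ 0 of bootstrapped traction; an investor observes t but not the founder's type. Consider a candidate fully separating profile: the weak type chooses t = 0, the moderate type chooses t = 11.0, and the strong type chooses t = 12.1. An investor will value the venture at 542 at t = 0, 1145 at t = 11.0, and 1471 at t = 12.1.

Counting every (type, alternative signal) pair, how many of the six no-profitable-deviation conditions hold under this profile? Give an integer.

4

Strong (own payoff 1471 − 43×12.1 = 950.7): to t=0 gives 542 → no gain ✓; to t=11.0 gives 1145 − 43×11.0 = 672 → no gain ✓.
Moderate (own payoff 1145 − 79×11.0 = 276): to t=0 gives 542 → profitable ✗; to t=12.1 gives 1471 − 79×12.1 = 515.1 → profitable ✗.
Weak (own payoff 542): to t=11.0 gives 1145 − 129×11.0 = -274 → no gain ✓; to t=12.1 gives 1471 − 129×12.1 = -89.9 → no gain ✓.
4 of the 6 constraints hold; not an equilibrium.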